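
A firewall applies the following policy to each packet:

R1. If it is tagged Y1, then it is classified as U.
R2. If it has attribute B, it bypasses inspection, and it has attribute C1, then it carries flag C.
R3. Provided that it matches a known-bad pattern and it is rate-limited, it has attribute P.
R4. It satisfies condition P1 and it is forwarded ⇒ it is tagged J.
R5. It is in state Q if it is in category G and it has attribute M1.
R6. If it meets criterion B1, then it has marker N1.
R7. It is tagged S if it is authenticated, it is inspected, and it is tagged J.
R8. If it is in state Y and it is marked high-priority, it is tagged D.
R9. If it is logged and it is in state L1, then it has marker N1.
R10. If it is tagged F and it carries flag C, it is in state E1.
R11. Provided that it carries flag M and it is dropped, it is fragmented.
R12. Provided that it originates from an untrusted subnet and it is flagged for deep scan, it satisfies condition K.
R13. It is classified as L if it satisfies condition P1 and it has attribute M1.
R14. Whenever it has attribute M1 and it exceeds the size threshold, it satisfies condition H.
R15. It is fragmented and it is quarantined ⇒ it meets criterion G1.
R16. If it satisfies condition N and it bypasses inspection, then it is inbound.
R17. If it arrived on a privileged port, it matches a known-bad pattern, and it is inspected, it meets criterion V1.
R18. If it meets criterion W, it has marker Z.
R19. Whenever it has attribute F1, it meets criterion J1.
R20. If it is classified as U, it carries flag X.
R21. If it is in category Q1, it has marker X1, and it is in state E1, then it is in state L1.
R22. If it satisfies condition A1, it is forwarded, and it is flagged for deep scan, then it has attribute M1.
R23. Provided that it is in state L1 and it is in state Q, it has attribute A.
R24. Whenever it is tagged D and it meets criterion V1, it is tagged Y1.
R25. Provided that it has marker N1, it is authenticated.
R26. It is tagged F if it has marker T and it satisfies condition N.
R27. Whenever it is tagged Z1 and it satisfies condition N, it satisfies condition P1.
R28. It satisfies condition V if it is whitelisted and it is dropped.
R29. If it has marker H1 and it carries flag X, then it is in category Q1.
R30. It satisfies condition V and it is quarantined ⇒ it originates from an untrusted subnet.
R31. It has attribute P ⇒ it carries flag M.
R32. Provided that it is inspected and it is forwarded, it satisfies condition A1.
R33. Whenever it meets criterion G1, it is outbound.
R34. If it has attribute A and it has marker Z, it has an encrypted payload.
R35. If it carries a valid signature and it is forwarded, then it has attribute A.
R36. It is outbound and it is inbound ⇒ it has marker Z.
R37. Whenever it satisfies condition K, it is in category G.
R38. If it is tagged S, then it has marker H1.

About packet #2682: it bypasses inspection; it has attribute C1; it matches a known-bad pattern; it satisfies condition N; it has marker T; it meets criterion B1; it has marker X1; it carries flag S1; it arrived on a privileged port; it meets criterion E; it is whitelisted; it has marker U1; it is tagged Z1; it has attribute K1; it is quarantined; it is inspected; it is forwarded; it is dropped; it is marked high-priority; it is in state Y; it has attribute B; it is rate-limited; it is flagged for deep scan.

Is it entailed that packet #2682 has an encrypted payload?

Yes

By R2 (it has attribute B, it bypasses inspection, it has attribute C1): it carries flag C.
By R3 (it matches a known-bad pattern, it is rate-limited): it has attribute P.
By R6 (it meets criterion B1): it has marker N1.
By R8 (it is in state Y, it is marked high-priority): it is tagged D.
By R16 (it satisfies condition N, it bypasses inspection): it is inbound.
By R17 (it arrived on a privileged port, it matches a known-bad pattern, it is inspected): it meets criterion V1.
By R24 (it is tagged D, it meets criterion V1): it is tagged Y1.
By R25 (it has marker N1): it is authenticated.
By R26 (it has marker T, it satisfies condition N): it is tagged F.
By R27 (it is tagged Z1, it satisfies condition N): it satisfies condition P1.
By R28 (it is whitelisted, it is dropped): it satisfies condition V.
By R30 (it satisfies condition V, it is quarantined): it originates from an untrusted subnet.
By R31 (it has attribute P): it carries flag M.
By R32 (it is inspected, it is forwarded): it satisfies condition A1.
By R1 (it is tagged Y1): it is classified as U.
By R4 (it satisfies condition P1, it is forwarded): it is tagged J.
By R7 (it is authenticated, it is inspected, it is tagged J): it is tagged S.
By R10 (it is tagged F, it carries flag C): it is in state E1.
By R11 (it carries flag M, it is dropped): it is fragmented.
By R12 (it originates from an untrusted subnet, it is flagged for deep scan): it satisfies condition K.
By R15 (it is fragmented, it is quarantined): it meets criterion G1.
By R20 (it is classified as U): it carries flag X.
By R22 (it satisfies condition A1, it is forwarded, it is flagged for deep scan): it has attribute M1.
By R33 (it meets criterion G1): it is outbound.
By R36 (it is outbound, it is inbound): it has marker Z.
By R37 (it satisfies condition K): it is in category G.
By R38 (it is tagged S): it has marker H1.
By R5 (it is in category G, it has attribute M1): it is in state Q.
By R29 (it has marker H1, it carries flag X): it is in category Q1.
By R21 (it is in category Q1, it has marker X1, it is in state E1): it is in state L1.
By R23 (it is in state L1, it is in state Q): it has attribute A.
By R34 (it has attribute A, it has marker Z): it has an encrypted payload.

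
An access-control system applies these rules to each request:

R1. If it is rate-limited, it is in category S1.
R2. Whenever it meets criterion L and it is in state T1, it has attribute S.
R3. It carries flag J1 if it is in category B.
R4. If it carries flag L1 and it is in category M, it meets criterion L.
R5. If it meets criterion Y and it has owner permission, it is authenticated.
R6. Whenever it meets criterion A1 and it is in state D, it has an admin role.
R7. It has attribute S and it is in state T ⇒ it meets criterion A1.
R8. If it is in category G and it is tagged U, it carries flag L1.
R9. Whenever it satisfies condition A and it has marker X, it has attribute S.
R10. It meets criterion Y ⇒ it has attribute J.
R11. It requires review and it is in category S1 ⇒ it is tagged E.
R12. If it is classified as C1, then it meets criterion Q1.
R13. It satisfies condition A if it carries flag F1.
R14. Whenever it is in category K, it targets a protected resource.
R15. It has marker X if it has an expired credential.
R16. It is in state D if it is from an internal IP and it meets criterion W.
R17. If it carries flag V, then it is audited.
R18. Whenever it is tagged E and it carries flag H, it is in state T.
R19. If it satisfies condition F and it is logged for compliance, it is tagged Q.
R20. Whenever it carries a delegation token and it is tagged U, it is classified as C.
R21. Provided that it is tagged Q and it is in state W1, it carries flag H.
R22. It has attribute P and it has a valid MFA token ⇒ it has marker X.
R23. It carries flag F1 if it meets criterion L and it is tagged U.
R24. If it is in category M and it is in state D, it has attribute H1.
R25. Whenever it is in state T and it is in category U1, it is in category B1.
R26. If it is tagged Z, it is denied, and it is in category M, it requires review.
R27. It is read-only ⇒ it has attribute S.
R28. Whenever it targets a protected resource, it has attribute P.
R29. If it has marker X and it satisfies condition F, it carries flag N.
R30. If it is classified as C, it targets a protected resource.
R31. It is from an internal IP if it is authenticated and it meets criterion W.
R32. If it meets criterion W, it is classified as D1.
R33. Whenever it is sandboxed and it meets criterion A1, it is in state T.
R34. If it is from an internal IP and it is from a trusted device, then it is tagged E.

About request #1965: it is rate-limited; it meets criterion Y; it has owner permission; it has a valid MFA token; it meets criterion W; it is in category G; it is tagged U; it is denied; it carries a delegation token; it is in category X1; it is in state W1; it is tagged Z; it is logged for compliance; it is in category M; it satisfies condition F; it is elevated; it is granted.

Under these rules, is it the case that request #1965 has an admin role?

Yes

By R1 (it is rate-limited): it is in category S1.
By R5 (it meets criterion Y, it has owner permission): it is authenticated.
By R8 (it is in category G, it is tagged U): it carries flag L1.
By R19 (it satisfies condition F, it is logged for compliance): it is tagged Q.
By R20 (it carries a delegation token, it is tagged U): it is classified as C.
By R21 (it is tagged Q, it is in state W1): it carries flag H.
By R26 (it is tagged Z, it is denied, it is in category M): it requires review.
By R30 (it is classified as C): it targets a protected resource.
By R31 (it is authenticated, it meets criterion W): it is from an internal IP.
By R4 (it carries flag L1, it is in category M): it meets criterion L.
By R11 (it requires review, it is in category S1): it is tagged E.
By R16 (it is from an internal IP, it meets criterion W): it is in state D.
By R18 (it is tagged E, it carries flag H): it is in state T.
By R23 (it meets criterion L, it is tagged U): it carries flag F1.
By R28 (it targets a protected resource): it has attribute P.
By R13 (it carries flag F1): it satisfies condition A.
By R22 (it has attribute P, it has a valid MFA token): it has marker X.
By R9 (it satisfies condition A, it has marker X): it has attribute S.
By R7 (it has attribute S, it is in state T): it meets criterion A1.
By R6 (it meets criterion A1, it is in state D): it has an admin role.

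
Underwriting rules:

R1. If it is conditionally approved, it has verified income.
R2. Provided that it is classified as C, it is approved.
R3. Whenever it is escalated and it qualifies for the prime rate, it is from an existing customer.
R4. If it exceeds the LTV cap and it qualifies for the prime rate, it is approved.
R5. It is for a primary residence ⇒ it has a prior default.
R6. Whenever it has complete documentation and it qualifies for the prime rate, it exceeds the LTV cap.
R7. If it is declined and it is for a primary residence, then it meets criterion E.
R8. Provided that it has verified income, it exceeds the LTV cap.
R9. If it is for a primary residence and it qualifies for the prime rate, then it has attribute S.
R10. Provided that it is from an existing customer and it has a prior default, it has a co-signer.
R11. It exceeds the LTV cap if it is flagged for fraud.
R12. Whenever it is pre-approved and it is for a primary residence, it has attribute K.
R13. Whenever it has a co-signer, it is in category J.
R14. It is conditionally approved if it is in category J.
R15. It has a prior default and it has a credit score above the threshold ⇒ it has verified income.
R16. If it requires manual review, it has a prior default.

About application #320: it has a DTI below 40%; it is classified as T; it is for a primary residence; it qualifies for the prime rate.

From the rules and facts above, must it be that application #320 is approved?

No

Forward chaining from the given facts derives: has a prior default, has attribute S.
Rules concluding "it is approved": R2 needs "it is classified as C"; R4 needs "it exceeds the LTV cap" — none of these are established.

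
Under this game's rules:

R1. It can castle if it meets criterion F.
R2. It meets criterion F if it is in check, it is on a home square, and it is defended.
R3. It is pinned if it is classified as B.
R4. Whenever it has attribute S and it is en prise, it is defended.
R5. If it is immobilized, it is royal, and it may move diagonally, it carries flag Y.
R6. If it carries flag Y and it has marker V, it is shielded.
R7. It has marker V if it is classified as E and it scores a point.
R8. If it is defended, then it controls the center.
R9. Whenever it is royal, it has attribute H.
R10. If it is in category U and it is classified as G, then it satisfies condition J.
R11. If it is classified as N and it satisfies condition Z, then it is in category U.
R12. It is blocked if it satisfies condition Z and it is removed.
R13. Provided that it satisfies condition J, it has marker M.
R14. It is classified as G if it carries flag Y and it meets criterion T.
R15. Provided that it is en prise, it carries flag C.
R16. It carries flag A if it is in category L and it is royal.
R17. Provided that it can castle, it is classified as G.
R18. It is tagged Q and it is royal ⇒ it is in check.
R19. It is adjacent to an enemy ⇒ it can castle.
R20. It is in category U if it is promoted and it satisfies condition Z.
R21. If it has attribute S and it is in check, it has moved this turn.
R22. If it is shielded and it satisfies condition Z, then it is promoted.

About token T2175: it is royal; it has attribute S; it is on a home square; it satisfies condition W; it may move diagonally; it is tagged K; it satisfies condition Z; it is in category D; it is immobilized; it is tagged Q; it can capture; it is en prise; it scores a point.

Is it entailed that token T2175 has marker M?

No

Forward chaining from the given facts derives: is defended, carries flag Y, controls the center, has attribute H, carries flag C, is in check, has moved this turn, meets criterion F, can castle, is classified as G.
The only rule concluding "it has marker M" is R13, which needs "it satisfies condition J"; that is never established.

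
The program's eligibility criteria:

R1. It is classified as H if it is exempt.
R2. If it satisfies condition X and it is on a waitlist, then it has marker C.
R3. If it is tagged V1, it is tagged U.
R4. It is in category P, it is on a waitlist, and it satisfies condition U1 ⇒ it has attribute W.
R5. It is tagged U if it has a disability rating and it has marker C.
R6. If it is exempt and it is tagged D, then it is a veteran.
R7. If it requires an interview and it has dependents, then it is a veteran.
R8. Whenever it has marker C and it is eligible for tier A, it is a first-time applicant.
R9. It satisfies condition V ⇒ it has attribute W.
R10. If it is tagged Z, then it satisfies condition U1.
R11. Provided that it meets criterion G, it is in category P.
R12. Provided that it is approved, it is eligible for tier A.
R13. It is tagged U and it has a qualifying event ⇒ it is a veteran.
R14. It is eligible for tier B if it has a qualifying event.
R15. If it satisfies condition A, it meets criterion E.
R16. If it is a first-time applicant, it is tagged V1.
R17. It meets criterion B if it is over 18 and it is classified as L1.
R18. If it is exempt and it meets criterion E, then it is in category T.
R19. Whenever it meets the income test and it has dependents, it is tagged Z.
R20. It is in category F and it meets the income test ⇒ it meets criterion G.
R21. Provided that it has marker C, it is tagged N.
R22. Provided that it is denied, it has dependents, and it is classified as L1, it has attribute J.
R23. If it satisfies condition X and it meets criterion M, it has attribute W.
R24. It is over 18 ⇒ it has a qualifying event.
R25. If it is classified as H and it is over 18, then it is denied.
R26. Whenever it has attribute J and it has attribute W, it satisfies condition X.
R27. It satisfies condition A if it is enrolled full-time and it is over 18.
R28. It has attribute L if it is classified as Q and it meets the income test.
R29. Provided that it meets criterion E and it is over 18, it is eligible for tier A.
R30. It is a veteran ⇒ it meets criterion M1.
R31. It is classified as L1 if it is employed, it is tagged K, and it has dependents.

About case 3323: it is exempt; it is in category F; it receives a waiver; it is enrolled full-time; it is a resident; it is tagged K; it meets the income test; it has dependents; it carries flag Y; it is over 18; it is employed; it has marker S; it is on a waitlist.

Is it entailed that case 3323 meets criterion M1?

Yes

By R1 (it is exempt): it is classified as H.
By R19 (it meets the income test, it has dependents): it is tagged Z.
By R20 (it is in category F, it meets the income test): it meets criterion G.
By R24 (it is over 18): it has a qualifying event.
By R25 (it is classified as H, it is over 18): it is denied.
By R27 (it is enrolled full-time, it is over 18): it satisfies condition A.
By R31 (it is employed, it is tagged K, it has dependents): it is classified as L1.
By R10 (it is tagged Z): it satisfies condition U1.
By R11 (it meets criterion G): it is in category P.
By R15 (it satisfies condition A): it meets criterion E.
By R22 (it is denied, it has dependents, it is classified as L1): it has attribute J.
By R29 (it meets criterion E, it is over 18): it is eligible for tier A.
By R4 (it is in category P, it is on a waitlist, it satisfies condition U1): it has attribute W.
By R26 (it has attribute J, it has attribute W): it satisfies condition X.
By R2 (it satisfies condition X, it is on a waitlist): it has marker C.
By R8 (it has marker C, it is eligible for tier A): it is a first-time applicant.
By R16 (it is a first-time applicant): it is tagged V1.
By R3 (it is tagged V1): it is tagged U.
By R13 (it is tagged U, it has a qualifying event): it is a veteran.
By R30 (it is a veteran): it meets criterion M1.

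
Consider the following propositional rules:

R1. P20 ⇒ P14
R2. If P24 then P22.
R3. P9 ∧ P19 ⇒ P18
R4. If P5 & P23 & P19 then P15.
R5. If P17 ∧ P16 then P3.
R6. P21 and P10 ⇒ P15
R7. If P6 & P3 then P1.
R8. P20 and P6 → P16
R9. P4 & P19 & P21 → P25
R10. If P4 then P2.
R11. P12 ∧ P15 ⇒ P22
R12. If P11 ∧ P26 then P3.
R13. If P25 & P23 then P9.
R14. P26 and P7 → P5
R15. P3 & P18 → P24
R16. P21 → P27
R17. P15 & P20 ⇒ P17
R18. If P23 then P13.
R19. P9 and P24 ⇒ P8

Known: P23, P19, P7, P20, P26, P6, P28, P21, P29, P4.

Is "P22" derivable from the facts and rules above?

Yes

P16  (by R8: P20, P6)
P25  (by R9: P4, P19, P21)
P9  (by R13: P25, P23)
P5  (by R14: P26, P7)
P18  (by R3: P9, P19)
P15  (by R4: P5, P23, P19)
P17  (by R17: P15, P20)
P3  (by R5: P17, P16)
P24  (by R15: P3, P18)
P22  (by R2: P24)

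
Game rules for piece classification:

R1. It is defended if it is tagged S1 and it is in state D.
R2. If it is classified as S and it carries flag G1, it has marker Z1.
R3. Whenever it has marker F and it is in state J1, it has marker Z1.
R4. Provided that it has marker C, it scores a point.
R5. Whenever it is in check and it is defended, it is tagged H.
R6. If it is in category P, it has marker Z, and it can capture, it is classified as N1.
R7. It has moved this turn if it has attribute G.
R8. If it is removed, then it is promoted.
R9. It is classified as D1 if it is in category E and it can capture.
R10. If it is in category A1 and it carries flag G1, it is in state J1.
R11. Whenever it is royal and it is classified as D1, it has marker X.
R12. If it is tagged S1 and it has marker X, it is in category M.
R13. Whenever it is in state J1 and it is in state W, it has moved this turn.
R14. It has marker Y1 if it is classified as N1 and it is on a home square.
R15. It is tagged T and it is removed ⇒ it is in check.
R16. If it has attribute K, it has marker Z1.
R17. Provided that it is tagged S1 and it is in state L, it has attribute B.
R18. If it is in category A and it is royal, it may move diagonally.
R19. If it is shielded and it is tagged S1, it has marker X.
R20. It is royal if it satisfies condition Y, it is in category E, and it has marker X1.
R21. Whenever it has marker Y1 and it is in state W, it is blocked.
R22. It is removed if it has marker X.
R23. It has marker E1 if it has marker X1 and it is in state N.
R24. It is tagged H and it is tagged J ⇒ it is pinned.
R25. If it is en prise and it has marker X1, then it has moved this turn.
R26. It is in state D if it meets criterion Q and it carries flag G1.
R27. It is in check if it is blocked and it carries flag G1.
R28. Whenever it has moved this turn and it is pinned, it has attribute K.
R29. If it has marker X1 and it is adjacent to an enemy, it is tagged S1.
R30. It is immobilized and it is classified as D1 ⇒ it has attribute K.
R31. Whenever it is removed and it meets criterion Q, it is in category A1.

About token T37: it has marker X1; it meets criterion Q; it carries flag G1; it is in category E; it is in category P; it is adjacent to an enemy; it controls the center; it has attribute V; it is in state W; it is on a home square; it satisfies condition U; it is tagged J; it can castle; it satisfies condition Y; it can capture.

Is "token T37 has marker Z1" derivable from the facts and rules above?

Forward chaining from the given facts derives: is classified as D1, is royal, is in state D, is tagged S1, is defended, has marker X, is in category M, is removed, is in category A1, is promoted, is in state J1, has moved this turn.
Rules concluding "it has marker Z1": R2 needs "it is classified as S"; R3 needs "it has marker F"; R16 needs "it has attribute K" — none of these are established.

No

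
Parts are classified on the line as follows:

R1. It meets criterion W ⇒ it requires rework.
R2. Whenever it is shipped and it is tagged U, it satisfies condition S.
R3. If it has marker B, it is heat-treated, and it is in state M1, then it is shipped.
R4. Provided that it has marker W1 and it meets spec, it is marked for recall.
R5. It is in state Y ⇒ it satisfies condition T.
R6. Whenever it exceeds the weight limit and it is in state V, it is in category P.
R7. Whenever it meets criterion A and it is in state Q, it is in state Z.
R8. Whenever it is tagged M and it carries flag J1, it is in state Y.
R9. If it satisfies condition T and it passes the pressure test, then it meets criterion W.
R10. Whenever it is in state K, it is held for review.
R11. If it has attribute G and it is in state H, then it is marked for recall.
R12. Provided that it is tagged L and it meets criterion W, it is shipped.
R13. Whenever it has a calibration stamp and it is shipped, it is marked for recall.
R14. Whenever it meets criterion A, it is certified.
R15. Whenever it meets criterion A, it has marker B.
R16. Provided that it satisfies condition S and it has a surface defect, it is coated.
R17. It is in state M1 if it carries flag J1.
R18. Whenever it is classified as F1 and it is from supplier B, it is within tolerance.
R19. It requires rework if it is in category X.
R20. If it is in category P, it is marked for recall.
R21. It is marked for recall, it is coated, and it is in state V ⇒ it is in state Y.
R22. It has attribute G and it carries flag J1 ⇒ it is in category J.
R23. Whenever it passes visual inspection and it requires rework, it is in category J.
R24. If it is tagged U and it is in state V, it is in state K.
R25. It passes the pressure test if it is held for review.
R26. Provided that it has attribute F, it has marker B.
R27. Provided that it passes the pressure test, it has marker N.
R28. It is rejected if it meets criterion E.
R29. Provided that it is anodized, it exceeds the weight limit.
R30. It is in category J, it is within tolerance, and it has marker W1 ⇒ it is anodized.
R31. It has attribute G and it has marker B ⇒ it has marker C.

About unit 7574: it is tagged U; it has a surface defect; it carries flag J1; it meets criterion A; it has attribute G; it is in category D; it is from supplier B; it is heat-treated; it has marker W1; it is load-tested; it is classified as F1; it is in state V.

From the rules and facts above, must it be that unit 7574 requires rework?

By R15 (it meets criterion A): it has marker B.
By R17 (it carries flag J1): it is in state M1.
By R18 (it is classified as F1, it is from supplier B): it is within tolerance.
By R22 (it has attribute G, it carries flag J1): it is in category J.
By R24 (it is tagged U, it is in state V): it is in state K.
By R30 (it is in category J, it is within tolerance, it has marker W1): it is anodized.
By R3 (it has marker B, it is heat-treated, it is in state M1): it is shipped.
By R10 (it is in state K): it is held for review.
By R25 (it is held for review): it passes the pressure test.
By R29 (it is anodized): it exceeds the weight limit.
By R2 (it is shipped, it is tagged U): it satisfies condition S.
By R6 (it exceeds the weight limit, it is in state V): it is in category P.
By R16 (it satisfies condition S, it has a surface defect): it is coated.
By R20 (it is in category P): it is marked for recall.
By R21 (it is marked for recall, it is coated, it is in state V): it is in state Y.
By R5 (it is in state Y): it satisfies condition T.
By R9 (it satisfies condition T, it passes the pressure test): it meets criterion W.
By R1 (it meets criterion W): it requires rework.

Yes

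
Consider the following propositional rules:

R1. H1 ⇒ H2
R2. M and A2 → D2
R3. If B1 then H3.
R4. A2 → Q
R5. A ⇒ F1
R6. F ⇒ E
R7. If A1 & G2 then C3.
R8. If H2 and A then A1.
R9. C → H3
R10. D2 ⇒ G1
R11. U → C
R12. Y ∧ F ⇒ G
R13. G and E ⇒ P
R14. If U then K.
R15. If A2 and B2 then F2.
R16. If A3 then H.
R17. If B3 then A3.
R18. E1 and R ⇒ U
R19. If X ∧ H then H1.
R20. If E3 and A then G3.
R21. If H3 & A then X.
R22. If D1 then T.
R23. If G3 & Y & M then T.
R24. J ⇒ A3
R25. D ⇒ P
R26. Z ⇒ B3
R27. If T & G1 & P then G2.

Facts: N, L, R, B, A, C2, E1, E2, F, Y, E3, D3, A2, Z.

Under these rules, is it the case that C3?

Forward chaining from the given facts derives: Q, F1, E, G, P, U, G3, B3, C, K, A3, H3, H, X, H1, H2, A1.
The only rule concluding C3 is R7, which needs G2; that is never established.

No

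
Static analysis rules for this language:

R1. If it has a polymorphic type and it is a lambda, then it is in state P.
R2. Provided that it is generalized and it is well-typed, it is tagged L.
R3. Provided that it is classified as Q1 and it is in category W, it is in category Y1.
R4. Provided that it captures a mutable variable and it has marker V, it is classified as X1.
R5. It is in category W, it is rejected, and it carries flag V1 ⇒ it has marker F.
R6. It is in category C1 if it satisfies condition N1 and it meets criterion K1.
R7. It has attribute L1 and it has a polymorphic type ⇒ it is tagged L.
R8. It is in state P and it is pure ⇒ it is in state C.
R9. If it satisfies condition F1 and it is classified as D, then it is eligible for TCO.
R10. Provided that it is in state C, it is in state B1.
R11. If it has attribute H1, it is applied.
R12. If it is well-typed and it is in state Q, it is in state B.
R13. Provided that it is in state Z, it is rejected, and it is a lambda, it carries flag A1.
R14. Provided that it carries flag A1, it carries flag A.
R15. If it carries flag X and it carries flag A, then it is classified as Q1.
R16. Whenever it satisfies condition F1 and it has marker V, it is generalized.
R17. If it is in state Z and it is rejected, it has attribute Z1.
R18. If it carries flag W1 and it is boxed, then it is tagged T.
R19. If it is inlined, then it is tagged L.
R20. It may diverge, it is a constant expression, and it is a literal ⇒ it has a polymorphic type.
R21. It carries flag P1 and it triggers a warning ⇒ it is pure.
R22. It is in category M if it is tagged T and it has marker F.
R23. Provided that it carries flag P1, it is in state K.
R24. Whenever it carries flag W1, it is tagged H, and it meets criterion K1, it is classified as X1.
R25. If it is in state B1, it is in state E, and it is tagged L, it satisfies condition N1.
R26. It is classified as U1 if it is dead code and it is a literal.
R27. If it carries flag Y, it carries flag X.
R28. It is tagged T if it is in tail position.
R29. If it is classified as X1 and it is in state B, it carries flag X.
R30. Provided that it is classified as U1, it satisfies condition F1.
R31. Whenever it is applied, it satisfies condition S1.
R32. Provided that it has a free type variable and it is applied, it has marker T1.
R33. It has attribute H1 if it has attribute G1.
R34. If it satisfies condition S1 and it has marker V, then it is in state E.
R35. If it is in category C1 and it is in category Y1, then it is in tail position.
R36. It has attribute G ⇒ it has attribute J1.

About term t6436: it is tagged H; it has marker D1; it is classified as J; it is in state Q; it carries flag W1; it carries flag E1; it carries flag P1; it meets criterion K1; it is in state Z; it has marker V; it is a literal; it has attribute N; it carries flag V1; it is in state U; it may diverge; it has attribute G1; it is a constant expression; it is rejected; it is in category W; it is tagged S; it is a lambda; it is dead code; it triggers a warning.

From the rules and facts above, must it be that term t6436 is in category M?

Forward chaining from the given facts derives: has marker F, carries flag A1, carries flag A, has attribute Z1, has a polymorphic type, is pure, is in state K, is classified as X1, is classified as U1, satisfies condition F1, has attribute H1, is in state P, is in state C, is in state B1, is applied, is generalized, satisfies condition S1, is in state E.
The only rule concluding "it is in category M" is R22, which needs "it is tagged T"; that is never established.

No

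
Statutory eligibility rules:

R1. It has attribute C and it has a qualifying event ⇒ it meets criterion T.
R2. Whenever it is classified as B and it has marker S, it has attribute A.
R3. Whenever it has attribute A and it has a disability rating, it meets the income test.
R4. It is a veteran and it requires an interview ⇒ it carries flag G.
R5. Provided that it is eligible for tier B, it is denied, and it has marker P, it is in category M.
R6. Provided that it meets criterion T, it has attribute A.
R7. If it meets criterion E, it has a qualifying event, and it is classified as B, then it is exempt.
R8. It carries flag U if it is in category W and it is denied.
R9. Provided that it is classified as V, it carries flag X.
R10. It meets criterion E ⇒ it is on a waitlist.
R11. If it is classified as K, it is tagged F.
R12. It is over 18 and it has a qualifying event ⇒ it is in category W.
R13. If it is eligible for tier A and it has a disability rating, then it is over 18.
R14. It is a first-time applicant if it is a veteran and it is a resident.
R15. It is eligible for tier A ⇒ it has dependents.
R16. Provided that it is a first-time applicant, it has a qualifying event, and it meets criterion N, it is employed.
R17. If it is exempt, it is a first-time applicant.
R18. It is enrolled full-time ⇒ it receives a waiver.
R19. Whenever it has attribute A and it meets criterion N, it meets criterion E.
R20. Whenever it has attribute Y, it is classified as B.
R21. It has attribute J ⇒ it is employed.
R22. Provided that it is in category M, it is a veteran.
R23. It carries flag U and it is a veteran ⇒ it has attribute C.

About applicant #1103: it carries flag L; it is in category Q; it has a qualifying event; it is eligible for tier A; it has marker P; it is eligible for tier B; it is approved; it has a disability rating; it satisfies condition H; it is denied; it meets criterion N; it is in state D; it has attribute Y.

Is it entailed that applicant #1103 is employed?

Yes

By R5 (it is eligible for tier B, it is denied, it has marker P): it is in category M.
By R13 (it is eligible for tier A, it has a disability rating): it is over 18.
By R20 (it has attribute Y): it is classified as B.
By R22 (it is in category M): it is a veteran.
By R12 (it is over 18, it has a qualifying event): it is in category W.
By R8 (it is in category W, it is denied): it carries flag U.
By R23 (it carries flag U, it is a veteran): it has attribute C.
By R1 (it has attribute C, it has a qualifying event): it meets criterion T.
By R6 (it meets criterion T): it has attribute A.
By R19 (it has attribute A, it meets criterion N): it meets criterion E.
By R7 (it meets criterion E, it has a qualifying event, it is classified as B): it is exempt.
By R17 (it is exempt): it is a first-time applicant.
By R16 (it is a first-time applicant, it has a qualifying event, it meets criterion N): it is employed.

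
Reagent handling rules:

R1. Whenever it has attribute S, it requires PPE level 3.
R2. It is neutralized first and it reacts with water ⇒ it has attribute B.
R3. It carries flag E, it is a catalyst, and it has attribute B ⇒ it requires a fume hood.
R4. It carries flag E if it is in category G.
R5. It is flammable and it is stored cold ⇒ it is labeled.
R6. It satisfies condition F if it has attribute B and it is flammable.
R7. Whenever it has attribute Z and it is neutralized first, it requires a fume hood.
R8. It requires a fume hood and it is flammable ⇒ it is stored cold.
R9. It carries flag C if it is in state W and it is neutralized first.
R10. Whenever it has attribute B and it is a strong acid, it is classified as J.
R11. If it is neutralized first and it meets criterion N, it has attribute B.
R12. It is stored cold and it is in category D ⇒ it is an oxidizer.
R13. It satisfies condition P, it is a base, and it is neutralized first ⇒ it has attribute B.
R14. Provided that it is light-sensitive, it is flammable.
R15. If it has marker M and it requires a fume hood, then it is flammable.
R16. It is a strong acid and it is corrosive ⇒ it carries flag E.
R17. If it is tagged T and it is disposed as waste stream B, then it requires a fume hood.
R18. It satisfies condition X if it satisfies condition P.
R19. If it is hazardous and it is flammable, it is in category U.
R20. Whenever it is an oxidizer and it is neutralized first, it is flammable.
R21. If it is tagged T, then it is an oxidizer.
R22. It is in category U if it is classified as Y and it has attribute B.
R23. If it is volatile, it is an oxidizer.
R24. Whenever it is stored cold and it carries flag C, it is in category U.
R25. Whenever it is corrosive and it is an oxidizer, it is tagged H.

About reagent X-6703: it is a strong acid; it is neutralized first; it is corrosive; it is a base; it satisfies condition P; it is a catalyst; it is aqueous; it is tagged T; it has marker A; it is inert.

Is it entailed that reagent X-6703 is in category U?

No

Forward chaining from the given facts derives: has attribute B, carries flag E, satisfies condition X, is an oxidizer, is tagged H, requires a fume hood, is classified as J, is flammable, satisfies condition F, is stored cold, is labeled.
Rules concluding "it is in category U": R19 needs "it is hazardous"; R22 needs "it is classified as Y"; R24 needs "it carries flag C" — none of these are established.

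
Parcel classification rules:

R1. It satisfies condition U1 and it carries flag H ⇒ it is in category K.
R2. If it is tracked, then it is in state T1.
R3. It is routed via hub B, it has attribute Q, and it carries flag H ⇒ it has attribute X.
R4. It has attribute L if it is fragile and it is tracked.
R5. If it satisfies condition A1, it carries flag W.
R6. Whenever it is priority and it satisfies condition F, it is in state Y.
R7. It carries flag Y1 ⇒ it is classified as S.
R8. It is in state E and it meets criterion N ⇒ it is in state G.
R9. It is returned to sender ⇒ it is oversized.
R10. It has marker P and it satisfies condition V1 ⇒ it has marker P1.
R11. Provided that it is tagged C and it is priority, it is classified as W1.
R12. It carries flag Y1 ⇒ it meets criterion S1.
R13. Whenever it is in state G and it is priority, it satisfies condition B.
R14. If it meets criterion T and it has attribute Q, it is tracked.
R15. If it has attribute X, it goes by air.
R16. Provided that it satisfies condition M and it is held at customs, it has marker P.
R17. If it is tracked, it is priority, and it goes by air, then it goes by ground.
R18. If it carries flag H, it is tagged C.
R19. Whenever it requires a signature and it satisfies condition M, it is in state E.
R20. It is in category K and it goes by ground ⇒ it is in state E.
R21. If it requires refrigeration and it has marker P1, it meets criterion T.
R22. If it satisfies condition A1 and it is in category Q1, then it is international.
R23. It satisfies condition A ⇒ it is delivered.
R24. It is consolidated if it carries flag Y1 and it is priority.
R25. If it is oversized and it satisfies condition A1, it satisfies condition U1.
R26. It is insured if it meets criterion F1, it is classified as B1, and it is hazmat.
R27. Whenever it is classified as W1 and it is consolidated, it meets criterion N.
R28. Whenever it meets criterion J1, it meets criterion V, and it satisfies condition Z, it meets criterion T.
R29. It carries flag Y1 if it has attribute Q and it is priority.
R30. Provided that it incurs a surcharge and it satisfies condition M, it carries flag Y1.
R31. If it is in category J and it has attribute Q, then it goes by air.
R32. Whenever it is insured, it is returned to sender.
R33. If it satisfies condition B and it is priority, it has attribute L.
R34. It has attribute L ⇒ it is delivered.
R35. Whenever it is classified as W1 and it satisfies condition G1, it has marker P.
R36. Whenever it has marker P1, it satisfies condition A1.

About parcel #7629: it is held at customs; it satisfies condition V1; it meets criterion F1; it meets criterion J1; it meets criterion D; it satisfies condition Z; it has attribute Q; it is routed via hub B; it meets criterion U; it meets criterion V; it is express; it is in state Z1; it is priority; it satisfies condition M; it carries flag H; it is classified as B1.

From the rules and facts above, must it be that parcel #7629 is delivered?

Forward chaining from the given facts derives: has attribute X, goes by air, has marker P, is tagged C, meets criterion T, carries flag Y1, is classified as S, has marker P1, is classified as W1, meets criterion S1, is tracked, goes by ground, is consolidated, meets criterion N, satisfies condition A1, is in state T1, carries flag W.
Rules concluding "it is delivered": R23 needs "it satisfies condition A"; R34 needs "it has attribute L" — none of these are established.

No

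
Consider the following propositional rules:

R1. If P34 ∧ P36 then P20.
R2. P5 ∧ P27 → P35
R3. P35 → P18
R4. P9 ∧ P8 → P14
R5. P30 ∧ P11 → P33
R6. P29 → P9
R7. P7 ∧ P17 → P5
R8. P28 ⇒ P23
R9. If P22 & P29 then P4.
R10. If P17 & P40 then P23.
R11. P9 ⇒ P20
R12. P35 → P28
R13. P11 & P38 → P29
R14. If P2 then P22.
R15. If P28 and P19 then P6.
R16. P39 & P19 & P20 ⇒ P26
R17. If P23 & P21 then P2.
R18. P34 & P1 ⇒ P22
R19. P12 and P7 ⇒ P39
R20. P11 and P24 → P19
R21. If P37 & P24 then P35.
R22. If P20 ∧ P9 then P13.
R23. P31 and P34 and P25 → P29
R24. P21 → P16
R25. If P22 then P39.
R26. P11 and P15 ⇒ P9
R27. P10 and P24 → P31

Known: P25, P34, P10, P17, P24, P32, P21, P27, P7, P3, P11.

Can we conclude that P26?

Yes

P5  (by R7: P7, P17)
P19  (by R20: P11, P24)
P31  (by R27: P10, P24)
P35  (by R2: P5, P27)
P28  (by R12: P35)
P29  (by R23: P31, P34, P25)
P9  (by R6: P29)
P23  (by R8: P28)
P20  (by R11: P9)
P2  (by R17: P23, P21)
P22  (by R14: P2)
P39  (by R25: P22)
P26  (by R16: P39, P19, P20)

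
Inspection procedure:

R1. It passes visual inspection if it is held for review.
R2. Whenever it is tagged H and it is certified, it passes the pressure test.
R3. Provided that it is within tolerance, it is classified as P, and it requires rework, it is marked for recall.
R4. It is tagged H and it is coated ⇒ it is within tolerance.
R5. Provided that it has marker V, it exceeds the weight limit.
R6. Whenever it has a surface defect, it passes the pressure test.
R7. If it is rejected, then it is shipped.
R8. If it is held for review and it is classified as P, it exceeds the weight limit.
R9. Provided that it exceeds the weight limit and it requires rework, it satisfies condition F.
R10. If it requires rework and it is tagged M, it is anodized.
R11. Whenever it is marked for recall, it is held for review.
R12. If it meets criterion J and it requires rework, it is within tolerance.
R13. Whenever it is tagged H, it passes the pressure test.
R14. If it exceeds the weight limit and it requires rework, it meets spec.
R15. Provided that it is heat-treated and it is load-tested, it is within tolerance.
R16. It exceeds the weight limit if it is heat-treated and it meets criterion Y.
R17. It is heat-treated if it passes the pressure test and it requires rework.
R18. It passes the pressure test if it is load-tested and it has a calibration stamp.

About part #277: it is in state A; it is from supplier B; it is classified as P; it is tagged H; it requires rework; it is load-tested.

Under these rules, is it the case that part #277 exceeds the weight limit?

By R13 (it is tagged H): it passes the pressure test.
By R17 (it passes the pressure test, it requires rework): it is heat-treated.
By R15 (it is heat-treated, it is load-tested): it is within tolerance.
By R3 (it is within tolerance, it is classified as P, it requires rework): it is marked for recall.
By R11 (it is marked for recall): it is held for review.
By R8 (it is held for review, it is classified as P): it exceeds the weight limit.

Yes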